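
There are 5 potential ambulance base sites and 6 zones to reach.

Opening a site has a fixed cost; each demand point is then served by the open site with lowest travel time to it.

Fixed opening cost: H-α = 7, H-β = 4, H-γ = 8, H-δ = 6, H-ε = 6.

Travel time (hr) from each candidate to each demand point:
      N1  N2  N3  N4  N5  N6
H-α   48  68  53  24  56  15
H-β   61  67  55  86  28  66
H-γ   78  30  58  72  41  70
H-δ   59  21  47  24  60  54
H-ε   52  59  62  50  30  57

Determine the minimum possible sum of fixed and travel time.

200

Open {H-α, H-β, H-δ}: assign each demand point to its cheapest open site.
  N1→H-α 48, N2→H-δ 21, N3→H-δ 47, N4→H-α 24, N5→H-β 28, N6→H-α 15
  travel time 183, fixed 17 → total 200.
Compare {H-α, H-δ, H-ε}: travel time 185 + fixed 19 = 204.
Compare {H-α, H-β, H-δ, H-ε}: travel time 183 + fixed 23 = 206.
Compare {H-α, H-β, H-γ, H-δ}: travel time 183 + fixed 25 = 208.
All other subsets cost ≥ 204. Minimum total cost: 200.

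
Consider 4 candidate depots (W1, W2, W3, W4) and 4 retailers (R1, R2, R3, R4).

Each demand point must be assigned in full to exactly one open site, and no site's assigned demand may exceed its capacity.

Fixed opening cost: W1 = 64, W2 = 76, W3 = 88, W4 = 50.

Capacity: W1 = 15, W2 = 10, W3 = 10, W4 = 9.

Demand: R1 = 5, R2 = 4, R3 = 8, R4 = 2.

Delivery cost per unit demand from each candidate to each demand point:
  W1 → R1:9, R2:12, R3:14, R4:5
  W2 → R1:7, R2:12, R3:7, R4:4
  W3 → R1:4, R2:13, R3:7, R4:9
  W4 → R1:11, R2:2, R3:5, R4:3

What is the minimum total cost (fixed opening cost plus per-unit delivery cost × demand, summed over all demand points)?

253

Open {W2, W4}; cheapest assignment that respects the capacities:
  W2 (cap 10, load 10): R3, R4 — cost 8×7 + 2×4 = 64
  W4 (cap 9, load 9): R1, R2 — cost 5×11 + 4×2 = 63
  Shipping 127, fixed 126 → total 253.
  Any other capacity-feasible assignment to {W2, W4} ships for at least 127.
Compare {W1, W4}: its best feasible assignment gives total 257.
Compare {W3, W4}: its best feasible assignment gives total 275.
Every other set of open sites that can feasibly serve all demand totals ≥ 257 even under its best assignment. Minimum: 253.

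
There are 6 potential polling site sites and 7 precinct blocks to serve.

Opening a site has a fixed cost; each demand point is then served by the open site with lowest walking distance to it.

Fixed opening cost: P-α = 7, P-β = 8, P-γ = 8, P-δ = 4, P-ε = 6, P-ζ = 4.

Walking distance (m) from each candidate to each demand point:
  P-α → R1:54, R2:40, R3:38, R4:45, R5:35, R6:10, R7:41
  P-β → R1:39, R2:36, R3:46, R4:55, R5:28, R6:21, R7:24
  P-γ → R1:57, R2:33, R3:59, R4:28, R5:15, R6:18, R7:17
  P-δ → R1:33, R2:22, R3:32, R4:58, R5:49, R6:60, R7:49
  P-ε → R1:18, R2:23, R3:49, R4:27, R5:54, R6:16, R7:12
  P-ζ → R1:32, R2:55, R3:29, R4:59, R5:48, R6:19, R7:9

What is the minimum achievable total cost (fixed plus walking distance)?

Open {P-γ, P-ε, P-ζ}: assign each demand point to its cheapest open site.
  R1→P-ε 18, R2→P-ε 23, R3→P-ζ 29, R4→P-ε 27, R5→P-γ 15, R6→P-ε 16, R7→P-ζ 9
  walking distance 137, fixed 18 → total 155.
Compare {P-α, P-γ, P-ε, P-ζ}: walking distance 131 + fixed 25 = 156.
Compare {P-γ, P-δ, P-ε, P-ζ}: walking distance 136 + fixed 22 = 158.
Compare {P-α, P-γ, P-δ, P-ε, P-ζ}: walking distance 130 + fixed 29 = 159.
All other subsets cost ≥ 156. Minimum total cost: 155.

155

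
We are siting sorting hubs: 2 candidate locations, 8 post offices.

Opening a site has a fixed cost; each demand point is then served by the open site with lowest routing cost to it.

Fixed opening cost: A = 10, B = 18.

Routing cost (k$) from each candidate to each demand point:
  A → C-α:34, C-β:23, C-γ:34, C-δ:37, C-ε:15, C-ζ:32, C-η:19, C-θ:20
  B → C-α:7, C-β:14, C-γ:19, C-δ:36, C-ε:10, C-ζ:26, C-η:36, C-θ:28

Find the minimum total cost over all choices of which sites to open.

Open {A, B}: assign each demand point to its cheapest open site.
  C-α→B 7, C-β→B 14, C-γ→B 19, C-δ→B 36, C-ε→B 10, C-ζ→B 26, C-η→A 19, C-θ→A 20
  routing cost 151, fixed 28 → total 179.
Compare {B}: routing cost 176 + fixed 18 = 194.
Compare {A}: routing cost 214 + fixed 10 = 224.

179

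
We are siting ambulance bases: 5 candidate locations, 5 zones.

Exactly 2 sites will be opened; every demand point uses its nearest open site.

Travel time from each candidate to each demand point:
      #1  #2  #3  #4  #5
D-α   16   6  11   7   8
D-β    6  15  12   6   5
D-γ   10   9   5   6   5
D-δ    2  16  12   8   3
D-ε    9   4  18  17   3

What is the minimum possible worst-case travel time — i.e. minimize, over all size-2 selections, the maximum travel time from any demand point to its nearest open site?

Open {D-β, D-γ}.
  Farthest demand point is #2 at travel time 9 (to D-γ); all others are ≤ 9.
With {D-γ, D-δ} the worst case is 9.
With {D-γ, D-ε} the worst case is 9.
No size-2 selection achieves below 9.

9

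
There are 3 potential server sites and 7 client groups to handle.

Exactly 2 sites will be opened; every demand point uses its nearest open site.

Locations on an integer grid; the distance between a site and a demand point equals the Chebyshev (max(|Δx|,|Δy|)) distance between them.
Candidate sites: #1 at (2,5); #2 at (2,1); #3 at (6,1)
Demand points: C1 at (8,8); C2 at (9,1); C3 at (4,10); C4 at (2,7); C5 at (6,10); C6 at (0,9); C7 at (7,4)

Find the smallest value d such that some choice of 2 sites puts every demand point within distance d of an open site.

Open {#1, #3}.
  Farthest demand point is C1 at distance 6 (to #1); all others are ≤ 6.
With {#1, #2} the worst case is 7.
With {#2, #3} the worst case is 9.
No size-2 selection achieves below 6.

6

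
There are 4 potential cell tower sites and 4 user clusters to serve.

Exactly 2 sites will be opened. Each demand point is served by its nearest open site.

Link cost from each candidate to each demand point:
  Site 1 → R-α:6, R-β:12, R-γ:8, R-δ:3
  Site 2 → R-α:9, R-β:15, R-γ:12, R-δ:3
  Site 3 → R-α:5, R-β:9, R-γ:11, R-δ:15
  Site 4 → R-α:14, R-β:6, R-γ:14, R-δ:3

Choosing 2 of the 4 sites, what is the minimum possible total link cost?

23

Open {Site 1, Site 4}.
  R-α→Site 1 6, R-β→Site 4 6, R-γ→Site 1 8, R-δ→Site 1 3  ⇒ total 23.
Compare {Site 1, Site 3}: total 25.
Compare {Site 3, Site 4}: total 25.
No size-2 selection does better; minimum is 23.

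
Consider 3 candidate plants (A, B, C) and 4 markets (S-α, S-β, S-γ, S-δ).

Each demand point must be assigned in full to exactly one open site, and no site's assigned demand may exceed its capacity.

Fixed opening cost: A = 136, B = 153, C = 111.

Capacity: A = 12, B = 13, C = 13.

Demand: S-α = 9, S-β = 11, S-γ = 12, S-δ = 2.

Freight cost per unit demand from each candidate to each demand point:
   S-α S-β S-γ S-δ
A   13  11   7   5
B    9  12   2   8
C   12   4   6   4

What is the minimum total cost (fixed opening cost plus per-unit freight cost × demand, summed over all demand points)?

593

Open {A, B, C}; cheapest assignment that respects the capacities:
  A (cap 12, load 9): S-α — cost 9×13 = 117
  B (cap 13, load 12): S-γ — cost 12×2 = 24
  C (cap 13, load 13): S-β, S-δ — cost 11×4 + 2×4 = 52
  Shipping 193, fixed 400 → total 593.
  Any other capacity-feasible assignment to {A, B, C} ships for at least 193.
Total demand is 34 and no other set of sites has combined capacity ≥ 34, so {A, B, C} is the only feasible choice of open sites. Minimum: 593.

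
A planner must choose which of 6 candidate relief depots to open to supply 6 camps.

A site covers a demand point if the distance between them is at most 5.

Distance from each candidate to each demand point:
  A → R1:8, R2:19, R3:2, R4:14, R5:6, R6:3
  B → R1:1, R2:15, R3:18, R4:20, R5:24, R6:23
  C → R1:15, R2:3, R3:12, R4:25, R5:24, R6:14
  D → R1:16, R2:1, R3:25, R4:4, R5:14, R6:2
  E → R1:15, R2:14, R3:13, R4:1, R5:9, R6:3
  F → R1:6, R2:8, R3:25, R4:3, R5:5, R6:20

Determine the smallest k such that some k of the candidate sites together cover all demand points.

Coverage sets (demand points within 5 of each site):
  A: {R3, R6}
  B: {R1}
  C: {R2}
  D: {R2, R4, R6}
  E: {R4, R6}
  F: {R4, R5}
No 3 sites suffice: every size-3 union leaves at least one demand point uncovered.
But {A, B, C, F} covers everything, so the minimum is 4.

4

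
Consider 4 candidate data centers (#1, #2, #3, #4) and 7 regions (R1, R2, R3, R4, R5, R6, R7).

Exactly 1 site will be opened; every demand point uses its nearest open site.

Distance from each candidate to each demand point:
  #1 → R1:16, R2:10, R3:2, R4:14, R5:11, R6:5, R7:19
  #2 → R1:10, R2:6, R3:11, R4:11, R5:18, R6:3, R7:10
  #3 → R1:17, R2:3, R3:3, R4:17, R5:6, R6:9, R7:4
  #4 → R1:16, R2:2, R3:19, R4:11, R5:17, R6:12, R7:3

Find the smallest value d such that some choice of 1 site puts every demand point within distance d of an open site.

Open {#3}.
  Farthest demand point is R1 at distance 17 (to #3); all others are ≤ 17.
With {#2} the worst case is 18.
With {#1} the worst case is 19.
No size-1 selection achieves below 17.

17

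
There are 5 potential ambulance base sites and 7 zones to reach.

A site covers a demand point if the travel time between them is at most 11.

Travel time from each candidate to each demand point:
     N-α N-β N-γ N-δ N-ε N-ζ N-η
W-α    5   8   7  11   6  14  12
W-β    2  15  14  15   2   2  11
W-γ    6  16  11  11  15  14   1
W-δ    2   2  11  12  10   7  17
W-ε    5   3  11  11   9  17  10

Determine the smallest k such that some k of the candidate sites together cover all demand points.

2

Coverage sets (demand points within 11 of each site):
  W-α: {N-α, N-β, N-γ, N-δ, N-ε}
  W-β: {N-α, N-ε, N-ζ, N-η}
  W-γ: {N-α, N-γ, N-δ, N-η}
  W-δ: {N-α, N-β, N-γ, N-ε, N-ζ}
  W-ε: {N-α, N-β, N-γ, N-δ, N-ε, N-η}
No single site covers all 7 demand points.
But {W-α, W-β} covers everything, so the minimum is 2.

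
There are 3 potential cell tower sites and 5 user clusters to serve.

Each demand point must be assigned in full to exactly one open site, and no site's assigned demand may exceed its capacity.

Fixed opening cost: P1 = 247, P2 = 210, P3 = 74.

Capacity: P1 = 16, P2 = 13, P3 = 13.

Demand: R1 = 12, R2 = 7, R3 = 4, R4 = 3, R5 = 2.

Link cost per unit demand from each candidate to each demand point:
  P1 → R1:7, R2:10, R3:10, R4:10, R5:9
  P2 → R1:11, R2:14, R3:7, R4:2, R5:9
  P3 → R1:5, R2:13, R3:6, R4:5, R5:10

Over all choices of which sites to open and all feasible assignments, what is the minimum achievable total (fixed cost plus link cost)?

Open {P1, P3}; cheapest assignment that respects the capacities:
  P1 (cap 16, load 16): R2, R3, R4, R5 — cost 7×10 + 4×10 + 3×10 + 2×9 = 158
  P3 (cap 13, load 12): R1 — cost 12×5 = 60
  Shipping 218, fixed 321 → total 539.
  Any other capacity-feasible assignment to {P1, P3} ships for at least 218.
Compare {P1, P2}: its best feasible assignment gives total 703.
Compare {P1, P2, P3}: its best feasible assignment gives total 713.
Every other set of open sites that can feasibly serve all demand totals ≥ 703 even under its best assignment. Minimum: 539.

539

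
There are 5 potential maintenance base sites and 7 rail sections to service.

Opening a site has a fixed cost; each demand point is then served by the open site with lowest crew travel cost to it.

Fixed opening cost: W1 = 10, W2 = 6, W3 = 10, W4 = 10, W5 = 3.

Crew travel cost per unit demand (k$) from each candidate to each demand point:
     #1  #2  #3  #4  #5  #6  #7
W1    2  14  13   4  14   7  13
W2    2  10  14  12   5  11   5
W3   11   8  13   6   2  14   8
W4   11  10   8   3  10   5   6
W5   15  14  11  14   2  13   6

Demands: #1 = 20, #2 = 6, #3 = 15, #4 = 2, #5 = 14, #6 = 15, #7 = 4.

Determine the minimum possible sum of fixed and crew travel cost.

Open {W2, W3, W4}: assign each demand point to its cheapest open site.
  #1→W2 20×2=40, #2→W3 6×8=48, #3→W4 15×8=120, #4→W4 2×3=6, #5→W3 14×2=28, #6→W4 15×5=75, #7→W2 4×5=20
  crew travel cost 337, fixed 26 → total 363.
Compare {W2, W3, W4, W5}: crew travel cost 337 + fixed 29 = 366.
Compare {W2, W4, W5}: crew travel cost 349 + fixed 19 = 368.
Compare {W1, W3, W4}: crew travel cost 341 + fixed 30 = 371.
All other subsets cost ≥ 366. Minimum total cost: 363.

363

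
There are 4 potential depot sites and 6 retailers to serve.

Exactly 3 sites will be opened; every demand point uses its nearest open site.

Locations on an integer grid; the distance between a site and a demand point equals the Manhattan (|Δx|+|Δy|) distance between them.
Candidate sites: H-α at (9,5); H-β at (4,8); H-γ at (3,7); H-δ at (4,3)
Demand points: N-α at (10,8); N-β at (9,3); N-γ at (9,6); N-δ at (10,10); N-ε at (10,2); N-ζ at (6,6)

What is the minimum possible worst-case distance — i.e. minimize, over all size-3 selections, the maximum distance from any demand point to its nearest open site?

Open {H-α, H-β, H-γ}.
  Farthest demand point is N-δ at distance 6 (to H-α); all others are ≤ 6.
With {H-α, H-β, H-δ} the worst case is 6.
With {H-α, H-γ, H-δ} the worst case is 6.
No size-3 selection achieves below 6.

6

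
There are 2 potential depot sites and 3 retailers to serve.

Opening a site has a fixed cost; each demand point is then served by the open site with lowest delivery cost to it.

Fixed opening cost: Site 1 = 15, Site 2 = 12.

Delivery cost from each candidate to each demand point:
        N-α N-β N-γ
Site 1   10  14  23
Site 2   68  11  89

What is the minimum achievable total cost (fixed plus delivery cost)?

62

Open {Site 1}: assign each demand point to its cheapest open site.
  N-α→Site 1 10, N-β→Site 1 14, N-γ→Site 1 23
  delivery cost 47, fixed 15 → total 62.
Compare {Site 1, Site 2}: delivery cost 44 + fixed 27 = 71.
Compare {Site 2}: delivery cost 168 + fixed 12 = 180.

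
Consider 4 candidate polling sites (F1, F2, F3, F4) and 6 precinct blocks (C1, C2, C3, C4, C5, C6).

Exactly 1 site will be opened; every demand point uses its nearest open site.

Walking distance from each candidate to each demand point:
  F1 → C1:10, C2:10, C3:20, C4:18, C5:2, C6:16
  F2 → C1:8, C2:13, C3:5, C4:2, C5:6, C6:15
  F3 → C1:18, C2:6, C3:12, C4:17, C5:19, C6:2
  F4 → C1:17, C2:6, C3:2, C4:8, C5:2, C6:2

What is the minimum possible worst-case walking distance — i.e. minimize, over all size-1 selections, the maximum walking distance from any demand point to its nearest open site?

15

Open {F2}.
  Farthest demand point is C6 at walking distance 15 (to F2); all others are ≤ 15.
With {F4} the worst case is 17.
With {F3} the worst case is 19.
No size-1 selection achieves below 15.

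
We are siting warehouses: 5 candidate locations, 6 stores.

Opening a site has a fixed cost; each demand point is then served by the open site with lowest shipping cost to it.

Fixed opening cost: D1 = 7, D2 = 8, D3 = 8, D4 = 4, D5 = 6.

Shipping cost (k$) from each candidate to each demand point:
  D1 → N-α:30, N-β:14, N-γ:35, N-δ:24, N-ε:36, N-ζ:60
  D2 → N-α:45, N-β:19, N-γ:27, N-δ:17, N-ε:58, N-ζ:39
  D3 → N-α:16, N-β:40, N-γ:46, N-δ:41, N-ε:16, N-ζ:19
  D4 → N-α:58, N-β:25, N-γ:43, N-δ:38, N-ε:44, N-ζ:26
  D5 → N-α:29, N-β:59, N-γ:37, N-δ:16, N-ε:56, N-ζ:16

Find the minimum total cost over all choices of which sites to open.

Open {D2, D3}: assign each demand point to its cheapest open site.
  N-α→D3 16, N-β→D2 19, N-γ→D2 27, N-δ→D2 17, N-ε→D3 16, N-ζ→D3 19
  shipping cost 114, fixed 16 → total 130.
Compare {D1, D2, D3}: shipping cost 109 + fixed 23 = 132.
Compare {D2, D3, D5}: shipping cost 110 + fixed 22 = 132.
Compare {D1, D3, D5}: shipping cost 113 + fixed 21 = 134.
All other subsets cost ≥ 132. Minimum total cost: 130.

130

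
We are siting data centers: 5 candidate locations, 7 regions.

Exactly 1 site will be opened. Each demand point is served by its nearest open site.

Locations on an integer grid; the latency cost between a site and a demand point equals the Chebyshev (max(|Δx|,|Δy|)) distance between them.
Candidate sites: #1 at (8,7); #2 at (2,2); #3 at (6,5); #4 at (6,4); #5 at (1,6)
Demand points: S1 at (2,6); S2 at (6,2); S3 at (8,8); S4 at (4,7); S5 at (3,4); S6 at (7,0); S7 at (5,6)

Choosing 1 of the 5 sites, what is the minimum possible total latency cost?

21

Open {#3}.
  S1→#3 4, S2→#3 3, S3→#3 3, S4→#3 2, S5→#3 3, S6→#3 5, S7→#3 1  ⇒ total 21.
Compare {#4}: total 22.
Compare {#5}: total 28.
No size-1 selection does better; minimum is 21.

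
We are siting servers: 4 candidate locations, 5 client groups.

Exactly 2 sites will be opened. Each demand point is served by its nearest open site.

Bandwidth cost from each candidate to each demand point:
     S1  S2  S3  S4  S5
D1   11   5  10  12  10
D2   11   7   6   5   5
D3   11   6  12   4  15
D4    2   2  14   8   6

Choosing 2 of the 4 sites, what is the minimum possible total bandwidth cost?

20

Open {D2, D4}.
  S1→D4 2, S2→D4 2, S3→D2 6, S4→D2 5, S5→D2 5  ⇒ total 20.
Compare {D3, D4}: total 26.
Compare {D1, D4}: total 28.
No size-2 selection does better; minimum is 20.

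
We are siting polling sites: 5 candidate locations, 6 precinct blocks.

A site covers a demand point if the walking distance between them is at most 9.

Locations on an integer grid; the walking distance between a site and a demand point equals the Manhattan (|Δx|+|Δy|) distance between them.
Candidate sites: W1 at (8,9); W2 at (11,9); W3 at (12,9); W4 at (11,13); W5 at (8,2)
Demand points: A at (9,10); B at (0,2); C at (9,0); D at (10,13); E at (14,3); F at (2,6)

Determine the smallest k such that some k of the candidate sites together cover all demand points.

Coverage sets (demand points within 9 of each site):
  W1: {A, D, F}
  W2: {A, D, E}
  W3: {A, D, E}
  W4: {A, D}
  W5: {A, B, C, E}
No single site covers all 6 demand points.
But {W1, W5} covers everything, so the minimum is 2.

2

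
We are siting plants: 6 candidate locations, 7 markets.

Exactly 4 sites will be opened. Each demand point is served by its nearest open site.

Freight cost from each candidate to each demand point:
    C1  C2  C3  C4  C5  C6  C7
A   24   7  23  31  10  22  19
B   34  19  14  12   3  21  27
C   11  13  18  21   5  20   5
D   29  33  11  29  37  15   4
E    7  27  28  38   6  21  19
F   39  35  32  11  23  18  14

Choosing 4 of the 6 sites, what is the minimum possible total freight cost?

59

Open {A, B, D, E}.
  C1→E 7, C2→A 7, C3→D 11, C4→B 12, C5→B 3, C6→D 15, C7→D 4  ⇒ total 59.
Compare {A, D, E, F}: total 61.
Compare {A, B, C, D}: total 63.
No size-4 selection does better; minimum is 59.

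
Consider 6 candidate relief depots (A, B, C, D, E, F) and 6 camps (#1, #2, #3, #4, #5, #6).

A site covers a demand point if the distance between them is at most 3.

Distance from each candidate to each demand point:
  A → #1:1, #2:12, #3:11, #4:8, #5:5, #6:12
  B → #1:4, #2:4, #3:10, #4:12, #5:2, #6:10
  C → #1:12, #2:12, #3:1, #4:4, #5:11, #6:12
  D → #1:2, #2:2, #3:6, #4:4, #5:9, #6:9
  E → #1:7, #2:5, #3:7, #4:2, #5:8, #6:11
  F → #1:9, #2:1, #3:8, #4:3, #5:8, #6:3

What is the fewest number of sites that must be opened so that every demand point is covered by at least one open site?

Coverage sets (demand points within 3 of each site):
  A: {#1}
  B: {#5}
  C: {#3}
  D: {#1, #2}
  E: {#4}
  F: {#2, #4, #6}
No 3 sites suffice: every size-3 union leaves at least one demand point uncovered.
But {A, B, C, F} covers everything, so the minimum is 4.

4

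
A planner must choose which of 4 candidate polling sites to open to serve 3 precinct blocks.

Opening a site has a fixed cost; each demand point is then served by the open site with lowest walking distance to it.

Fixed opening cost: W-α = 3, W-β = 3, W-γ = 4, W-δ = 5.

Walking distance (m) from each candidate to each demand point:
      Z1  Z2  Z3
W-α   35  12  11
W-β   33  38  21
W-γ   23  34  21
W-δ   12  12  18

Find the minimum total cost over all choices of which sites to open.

Open {W-α, W-δ}: assign each demand point to its cheapest open site.
  Z1→W-δ 12, Z2→W-α 12, Z3→W-α 11
  walking distance 35, fixed 8 → total 43.
Compare {W-α, W-β, W-δ}: walking distance 35 + fixed 11 = 46.
Compare {W-δ}: walking distance 42 + fixed 5 = 47.
Compare {W-α, W-γ, W-δ}: walking distance 35 + fixed 12 = 47.
All other subsets cost ≥ 46. Minimum total cost: 43.

43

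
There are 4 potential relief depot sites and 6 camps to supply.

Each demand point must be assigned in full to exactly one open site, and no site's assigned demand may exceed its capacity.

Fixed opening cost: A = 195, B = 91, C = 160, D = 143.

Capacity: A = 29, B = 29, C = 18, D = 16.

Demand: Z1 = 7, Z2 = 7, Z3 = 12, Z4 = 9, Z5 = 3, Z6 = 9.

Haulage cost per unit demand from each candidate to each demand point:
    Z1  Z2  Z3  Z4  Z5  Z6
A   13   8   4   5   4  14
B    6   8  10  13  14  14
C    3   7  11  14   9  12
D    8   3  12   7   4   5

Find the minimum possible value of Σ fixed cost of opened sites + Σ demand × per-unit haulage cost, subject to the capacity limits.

Open {A, B}; cheapest assignment that respects the capacities:
  A (cap 29, load 24): Z3, Z4, Z5 — cost 12×4 + 9×5 + 3×4 = 105
  B (cap 29, load 23): Z1, Z2, Z6 — cost 7×6 + 7×8 + 9×14 = 224
  Shipping 329, fixed 286 → total 615.
  Any other capacity-feasible assignment to {A, B} ships for at least 329.
Compare {A, B, D}: its best feasible assignment gives total 642.
Compare {A, C, D}: its best feasible assignment gives total 690.
Every other set of open sites that can feasibly serve all demand totals ≥ 642 even under its best assignment. Minimum: 615.

615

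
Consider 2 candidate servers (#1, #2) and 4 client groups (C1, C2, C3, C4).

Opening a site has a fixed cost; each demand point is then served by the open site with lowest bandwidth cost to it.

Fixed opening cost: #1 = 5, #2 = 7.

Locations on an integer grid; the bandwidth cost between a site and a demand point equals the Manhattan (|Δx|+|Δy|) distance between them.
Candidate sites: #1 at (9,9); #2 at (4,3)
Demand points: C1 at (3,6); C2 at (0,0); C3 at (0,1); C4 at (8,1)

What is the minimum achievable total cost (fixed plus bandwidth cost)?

Open {#2}: assign each demand point to its cheapest open site.
  C1→#2 4, C2→#2 7, C3→#2 6, C4→#2 6
  bandwidth cost 23, fixed 7 → total 30.
Compare {#1, #2}: bandwidth cost 23 + fixed 12 = 35.
Compare {#1}: bandwidth cost 53 + fixed 5 = 58.

30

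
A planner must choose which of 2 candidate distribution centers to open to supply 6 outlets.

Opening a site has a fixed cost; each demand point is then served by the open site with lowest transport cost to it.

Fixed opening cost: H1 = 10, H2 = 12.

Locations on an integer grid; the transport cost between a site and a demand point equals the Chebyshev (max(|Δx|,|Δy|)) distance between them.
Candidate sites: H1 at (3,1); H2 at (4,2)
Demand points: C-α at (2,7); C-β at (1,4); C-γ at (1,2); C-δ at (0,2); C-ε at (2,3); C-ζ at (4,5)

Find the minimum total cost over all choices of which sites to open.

Open {H1}: assign each demand point to its cheapest open site.
  C-α→H1 6, C-β→H1 3, C-γ→H1 2, C-δ→H1 3, C-ε→H1 2, C-ζ→H1 4
  transport cost 20, fixed 10 → total 30.
Compare {H2}: transport cost 20 + fixed 12 = 32.
Compare {H1, H2}: transport cost 18 + fixed 22 = 40.

30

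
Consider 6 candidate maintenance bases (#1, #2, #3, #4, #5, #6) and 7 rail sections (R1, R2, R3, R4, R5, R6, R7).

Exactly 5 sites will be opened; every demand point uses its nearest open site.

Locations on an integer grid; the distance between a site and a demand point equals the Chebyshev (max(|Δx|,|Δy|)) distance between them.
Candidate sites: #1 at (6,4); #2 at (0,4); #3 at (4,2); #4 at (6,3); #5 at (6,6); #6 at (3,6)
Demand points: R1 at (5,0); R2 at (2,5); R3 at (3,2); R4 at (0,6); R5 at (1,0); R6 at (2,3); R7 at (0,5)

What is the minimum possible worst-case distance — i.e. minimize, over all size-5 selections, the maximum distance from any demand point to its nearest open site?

3

Open {#1, #2, #3, #4, #5}.
  Farthest demand point is R5 at distance 3 (to #3); all others are ≤ 3.
With {#1, #2, #3, #4, #6} the worst case is 3.
With {#1, #2, #3, #5, #6} the worst case is 3.
No size-5 selection achieves below 3.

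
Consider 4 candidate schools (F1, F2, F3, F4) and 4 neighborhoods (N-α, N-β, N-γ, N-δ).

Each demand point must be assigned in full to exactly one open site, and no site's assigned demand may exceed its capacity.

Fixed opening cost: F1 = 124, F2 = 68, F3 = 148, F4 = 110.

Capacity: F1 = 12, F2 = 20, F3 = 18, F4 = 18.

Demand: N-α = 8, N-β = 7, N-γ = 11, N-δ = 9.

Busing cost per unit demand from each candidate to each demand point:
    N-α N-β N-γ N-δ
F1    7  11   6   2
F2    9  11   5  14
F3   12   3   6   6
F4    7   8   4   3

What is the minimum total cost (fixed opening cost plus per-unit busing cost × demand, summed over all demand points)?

Open {F2, F4}; cheapest assignment that respects the capacities:
  F2 (cap 20, load 19): N-α, N-γ — cost 8×9 + 11×5 = 127
  F4 (cap 18, load 16): N-β, N-δ — cost 7×8 + 9×3 = 83
  Shipping 210, fixed 178 → total 388.
  Any other capacity-feasible assignment to {F2, F4} ships for at least 210.
Compare {F2, F3}: its best feasible assignment gives total 418.
Compare {F3, F4}: its best feasible assignment gives total 428.
Every other set of open sites that can feasibly serve all demand totals ≥ 418 even under its best assignment. Minimum: 388.

388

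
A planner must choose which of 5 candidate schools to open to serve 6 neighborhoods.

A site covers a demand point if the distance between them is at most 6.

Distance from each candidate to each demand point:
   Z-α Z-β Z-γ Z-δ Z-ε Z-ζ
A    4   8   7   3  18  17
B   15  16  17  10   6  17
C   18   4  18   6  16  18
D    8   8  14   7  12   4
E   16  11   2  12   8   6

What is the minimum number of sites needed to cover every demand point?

4

Coverage sets (demand points within 6 of each site):
  A: {Z-α, Z-δ}
  B: {Z-ε}
  C: {Z-β, Z-δ}
  D: {Z-ζ}
  E: {Z-γ, Z-ζ}
No 3 sites suffice: every size-3 union leaves at least one demand point uncovered.
But {A, B, C, E} covers everything, so the minimum is 4.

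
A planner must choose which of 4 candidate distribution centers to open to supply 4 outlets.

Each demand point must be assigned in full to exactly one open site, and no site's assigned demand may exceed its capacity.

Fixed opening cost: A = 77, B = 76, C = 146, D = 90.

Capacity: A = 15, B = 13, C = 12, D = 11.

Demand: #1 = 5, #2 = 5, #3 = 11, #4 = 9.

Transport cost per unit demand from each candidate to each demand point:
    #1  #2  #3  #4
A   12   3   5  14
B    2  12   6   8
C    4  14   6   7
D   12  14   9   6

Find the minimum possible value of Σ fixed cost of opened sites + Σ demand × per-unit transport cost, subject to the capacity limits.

Open {A, B, D}; cheapest assignment that respects the capacities:
  A (cap 15, load 11): #3 — cost 11×5 = 55
  B (cap 13, load 10): #1, #2 — cost 5×2 + 5×12 = 70
  D (cap 11, load 9): #4 — cost 9×6 = 54
  Shipping 179, fixed 243 → total 422.
  Any other capacity-feasible assignment to {A, B, D} ships for at least 179.
Compare {A, B, C}: its best feasible assignment gives total 487.
Compare {B, C, D}: its best feasible assignment gives total 502.
Every other set of open sites that can feasibly serve all demand totals ≥ 487 even under its best assignment. Minimum: 422.

422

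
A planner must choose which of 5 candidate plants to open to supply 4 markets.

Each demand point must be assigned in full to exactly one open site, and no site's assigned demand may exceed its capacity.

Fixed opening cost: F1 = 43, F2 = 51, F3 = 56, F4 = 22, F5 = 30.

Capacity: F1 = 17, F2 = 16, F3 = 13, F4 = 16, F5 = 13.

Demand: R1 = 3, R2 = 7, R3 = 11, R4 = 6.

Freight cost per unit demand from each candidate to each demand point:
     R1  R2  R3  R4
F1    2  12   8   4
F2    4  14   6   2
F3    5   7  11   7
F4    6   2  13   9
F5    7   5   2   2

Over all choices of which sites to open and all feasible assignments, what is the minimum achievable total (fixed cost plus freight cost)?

160

Open {F4, F5}; cheapest assignment that respects the capacities:
  F4 (cap 16, load 16): R1, R2, R4 — cost 3×6 + 7×2 + 6×9 = 86
  F5 (cap 13, load 11): R3 — cost 11×2 = 22
  Shipping 108, fixed 52 → total 160.
  Any other capacity-feasible assignment to {F4, F5} ships for at least 108.
Compare {F1, F4, F5}: its best feasible assignment gives total 161.
Compare {F2, F4, F5}: its best feasible assignment gives total 163.
Every other set of open sites that can feasibly serve all demand totals ≥ 161 even under its best assignment. Minimum: 160.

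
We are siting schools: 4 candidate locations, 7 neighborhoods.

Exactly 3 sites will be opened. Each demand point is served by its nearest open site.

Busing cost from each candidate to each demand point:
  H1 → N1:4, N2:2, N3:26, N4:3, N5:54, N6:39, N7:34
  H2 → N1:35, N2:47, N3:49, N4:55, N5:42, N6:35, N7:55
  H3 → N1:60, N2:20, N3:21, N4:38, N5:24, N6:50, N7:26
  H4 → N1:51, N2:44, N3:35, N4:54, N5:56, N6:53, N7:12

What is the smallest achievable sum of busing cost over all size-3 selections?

Open {H1, H3, H4}.
  N1→H1 4, N2→H1 2, N3→H3 21, N4→H1 3, N5→H3 24, N6→H1 39, N7→H4 12  ⇒ total 105.
Compare {H1, H2, H3}: total 115.
Compare {H1, H2, H4}: total 124.
No size-3 selection does better; minimum is 105.

105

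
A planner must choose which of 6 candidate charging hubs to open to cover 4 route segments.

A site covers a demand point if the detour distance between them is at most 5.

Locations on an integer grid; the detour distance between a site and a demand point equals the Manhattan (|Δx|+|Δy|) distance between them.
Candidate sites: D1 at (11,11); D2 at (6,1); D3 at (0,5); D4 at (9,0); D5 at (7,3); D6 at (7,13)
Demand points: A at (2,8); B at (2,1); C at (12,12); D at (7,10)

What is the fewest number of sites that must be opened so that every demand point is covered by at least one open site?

3

Coverage sets (demand points within 5 of each site):
  D1: {C, D}
  D2: {B}
  D3: {A}
  D4: {}
  D5: {}
  D6: {D}
No 2 sites suffice: every size-2 union leaves at least one demand point uncovered.
But {D1, D2, D3} covers everything, so the minimum is 3.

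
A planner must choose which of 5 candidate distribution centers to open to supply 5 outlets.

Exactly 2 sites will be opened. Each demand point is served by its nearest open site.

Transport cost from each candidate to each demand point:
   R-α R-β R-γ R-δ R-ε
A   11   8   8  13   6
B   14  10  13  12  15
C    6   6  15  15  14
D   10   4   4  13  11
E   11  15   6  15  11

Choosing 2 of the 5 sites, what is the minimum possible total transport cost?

Open {A, D}.
  R-α→D 10, R-β→D 4, R-γ→D 4, R-δ→A 13, R-ε→A 6  ⇒ total 37.
Compare {C, D}: total 38.
Compare {A, C}: total 39.
No size-2 selection does better; minimum is 37.

37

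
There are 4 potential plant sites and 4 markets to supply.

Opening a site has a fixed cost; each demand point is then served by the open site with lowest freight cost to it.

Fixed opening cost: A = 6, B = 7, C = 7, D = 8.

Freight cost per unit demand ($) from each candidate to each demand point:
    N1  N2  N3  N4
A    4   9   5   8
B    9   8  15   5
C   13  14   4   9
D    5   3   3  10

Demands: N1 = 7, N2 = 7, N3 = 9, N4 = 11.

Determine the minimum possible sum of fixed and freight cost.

Open {A, B, D}: assign each demand point to its cheapest open site.
  N1→A 7×4=28, N2→D 7×3=21, N3→D 9×3=27, N4→B 11×5=55
  freight cost 131, fixed 21 → total 152.
Compare {B, D}: freight cost 138 + fixed 15 = 153.
Compare {A, B, C, D}: freight cost 131 + fixed 28 = 159.
Compare {B, C, D}: freight cost 138 + fixed 22 = 160.
All other subsets cost ≥ 153. Minimum total cost: 152.

152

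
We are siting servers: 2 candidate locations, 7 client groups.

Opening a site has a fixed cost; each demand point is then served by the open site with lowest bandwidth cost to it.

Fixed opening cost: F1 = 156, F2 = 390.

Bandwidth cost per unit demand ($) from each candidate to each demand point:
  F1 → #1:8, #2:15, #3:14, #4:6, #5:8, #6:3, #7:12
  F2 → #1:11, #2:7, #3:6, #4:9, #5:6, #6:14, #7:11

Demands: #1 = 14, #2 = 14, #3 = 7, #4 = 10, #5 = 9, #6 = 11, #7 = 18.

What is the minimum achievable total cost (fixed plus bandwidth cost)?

Open {F1}: assign each demand point to its cheapest open site.
  #1→F1 14×8=112, #2→F1 14×15=210, #3→F1 7×14=98, #4→F1 10×6=60, #5→F1 9×8=72, #6→F1 11×3=33, #7→F1 18×12=216
  bandwidth cost 801, fixed 156 → total 957.
Compare {F1, F2}: bandwidth cost 597 + fixed 546 = 1143.
Compare {F2}: bandwidth cost 790 + fixed 390 = 1180.

957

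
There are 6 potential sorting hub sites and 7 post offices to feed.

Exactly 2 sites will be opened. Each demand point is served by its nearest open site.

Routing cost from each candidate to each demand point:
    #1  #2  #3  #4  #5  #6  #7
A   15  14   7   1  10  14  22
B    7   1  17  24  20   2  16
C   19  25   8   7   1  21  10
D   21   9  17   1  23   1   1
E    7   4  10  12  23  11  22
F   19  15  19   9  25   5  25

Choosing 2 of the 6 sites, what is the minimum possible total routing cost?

36

Open {B, C}.
  #1→B 7, #2→B 1, #3→C 8, #4→C 7, #5→C 1, #6→B 2, #7→C 10  ⇒ total 36.
Compare {C, D}: total 40.
Compare {A, B}: total 44.
No size-2 selection does better; minimum is 36.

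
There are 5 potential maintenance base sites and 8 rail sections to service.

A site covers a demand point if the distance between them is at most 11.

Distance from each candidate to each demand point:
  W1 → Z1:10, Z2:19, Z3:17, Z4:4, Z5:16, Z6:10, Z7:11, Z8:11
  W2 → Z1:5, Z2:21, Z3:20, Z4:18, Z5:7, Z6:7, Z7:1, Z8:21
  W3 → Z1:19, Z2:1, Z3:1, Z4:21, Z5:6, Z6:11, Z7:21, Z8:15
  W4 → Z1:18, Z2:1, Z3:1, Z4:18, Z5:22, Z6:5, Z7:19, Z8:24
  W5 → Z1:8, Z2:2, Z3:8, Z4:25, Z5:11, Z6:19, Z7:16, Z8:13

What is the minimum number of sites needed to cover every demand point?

2

Coverage sets (demand points within 11 of each site):
  W1: {Z1, Z4, Z6, Z7, Z8}
  W2: {Z1, Z5, Z6, Z7}
  W3: {Z2, Z3, Z5, Z6}
  W4: {Z2, Z3, Z6}
  W5: {Z1, Z2, Z3, Z5}
No single site covers all 8 demand points.
But {W1, W3} covers everything, so the minimum is 2.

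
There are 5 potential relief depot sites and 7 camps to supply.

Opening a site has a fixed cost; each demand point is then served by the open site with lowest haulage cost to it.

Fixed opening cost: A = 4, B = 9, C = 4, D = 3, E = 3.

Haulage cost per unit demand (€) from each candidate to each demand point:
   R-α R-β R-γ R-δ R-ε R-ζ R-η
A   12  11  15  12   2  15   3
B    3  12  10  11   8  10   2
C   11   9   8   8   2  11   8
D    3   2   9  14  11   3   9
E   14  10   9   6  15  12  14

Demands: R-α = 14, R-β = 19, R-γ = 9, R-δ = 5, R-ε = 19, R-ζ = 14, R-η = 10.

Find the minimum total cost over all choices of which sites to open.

301

Open {B, C, D, E}: assign each demand point to its cheapest open site.
  R-α→B 14×3=42, R-β→D 19×2=38, R-γ→C 9×8=72, R-δ→E 5×6=30, R-ε→C 19×2=38, R-ζ→D 14×3=42, R-η→B 10×2=20
  haulage cost 282, fixed 19 → total 301.
Compare {A, B, C, D, E}: haulage cost 282 + fixed 23 = 305.
Compare {A, C, D, E}: haulage cost 292 + fixed 14 = 306.
Compare {B, C, D}: haulage cost 292 + fixed 16 = 308.
All other subsets cost ≥ 305. Minimum total cost: 301.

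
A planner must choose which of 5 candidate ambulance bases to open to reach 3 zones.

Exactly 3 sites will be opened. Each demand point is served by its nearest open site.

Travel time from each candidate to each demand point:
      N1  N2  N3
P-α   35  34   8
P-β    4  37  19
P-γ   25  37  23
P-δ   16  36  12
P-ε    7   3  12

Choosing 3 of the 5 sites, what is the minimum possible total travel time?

Open {P-α, P-β, P-ε}.
  N1→P-β 4, N2→P-ε 3, N3→P-α 8  ⇒ total 15.
Compare {P-α, P-γ, P-ε}: total 18.
Compare {P-α, P-δ, P-ε}: total 18.
No size-3 selection does better; minimum is 15.

15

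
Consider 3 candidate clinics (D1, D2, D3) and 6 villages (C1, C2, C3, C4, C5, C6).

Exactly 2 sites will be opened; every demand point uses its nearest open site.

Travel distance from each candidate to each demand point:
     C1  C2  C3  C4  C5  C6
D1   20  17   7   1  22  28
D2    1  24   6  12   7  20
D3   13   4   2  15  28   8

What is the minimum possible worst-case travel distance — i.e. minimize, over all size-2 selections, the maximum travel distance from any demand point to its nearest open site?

12

Open {D2, D3}.
  Farthest demand point is C4 at travel distance 12 (to D2); all others are ≤ 12.
With {D1, D2} the worst case is 20.
With {D1, D3} the worst case is 22.
No size-2 selection achieves below 12.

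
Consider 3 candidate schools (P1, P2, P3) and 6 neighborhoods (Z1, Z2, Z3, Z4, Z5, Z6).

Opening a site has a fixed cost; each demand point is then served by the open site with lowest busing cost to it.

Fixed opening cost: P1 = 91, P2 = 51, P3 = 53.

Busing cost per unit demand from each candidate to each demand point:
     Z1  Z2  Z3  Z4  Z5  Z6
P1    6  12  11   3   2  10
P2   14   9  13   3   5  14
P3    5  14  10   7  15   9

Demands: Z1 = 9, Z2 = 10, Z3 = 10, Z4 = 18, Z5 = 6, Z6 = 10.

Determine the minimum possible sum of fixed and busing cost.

Open {P2, P3}: assign each demand point to its cheapest open site.
  Z1→P3 9×5=45, Z2→P2 10×9=90, Z3→P3 10×10=100, Z4→P2 18×3=54, Z5→P2 6×5=30, Z6→P3 10×9=90
  busing cost 409, fixed 104 → total 513.
Compare {P1}: busing cost 450 + fixed 91 = 541.
Compare {P1, P2}: busing cost 420 + fixed 142 = 562.
Compare {P1, P3}: busing cost 421 + fixed 144 = 565.
All other subsets cost ≥ 541. Minimum total cost: 513.

513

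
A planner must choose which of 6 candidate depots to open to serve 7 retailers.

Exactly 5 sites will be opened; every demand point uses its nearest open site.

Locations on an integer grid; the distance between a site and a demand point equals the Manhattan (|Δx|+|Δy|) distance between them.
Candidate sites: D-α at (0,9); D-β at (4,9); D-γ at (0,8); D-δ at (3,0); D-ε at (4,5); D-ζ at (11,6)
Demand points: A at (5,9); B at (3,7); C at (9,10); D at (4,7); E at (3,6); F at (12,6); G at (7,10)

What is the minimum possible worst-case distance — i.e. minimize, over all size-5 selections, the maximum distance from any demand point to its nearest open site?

6

Open {D-α, D-β, D-γ, D-δ, D-ζ}.
  Farthest demand point is C at distance 6 (to D-β); all others are ≤ 6.
With {D-α, D-β, D-γ, D-ε, D-ζ} the worst case is 6.
With {D-α, D-β, D-δ, D-ε, D-ζ} the worst case is 6.
No size-5 selection achieves below 6.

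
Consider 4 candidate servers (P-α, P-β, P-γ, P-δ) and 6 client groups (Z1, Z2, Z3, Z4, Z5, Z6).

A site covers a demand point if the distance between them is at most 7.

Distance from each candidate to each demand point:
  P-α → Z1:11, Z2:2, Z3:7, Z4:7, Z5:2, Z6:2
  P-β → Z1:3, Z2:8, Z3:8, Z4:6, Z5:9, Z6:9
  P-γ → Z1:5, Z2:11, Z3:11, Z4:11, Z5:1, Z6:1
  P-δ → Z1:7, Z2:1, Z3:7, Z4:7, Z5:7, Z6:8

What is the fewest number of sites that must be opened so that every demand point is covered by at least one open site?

Coverage sets (demand points within 7 of each site):
  P-α: {Z2, Z3, Z4, Z5, Z6}
  P-β: {Z1, Z4}
  P-γ: {Z1, Z5, Z6}
  P-δ: {Z1, Z2, Z3, Z4, Z5}
No single site covers all 6 demand points.
But {P-α, P-β} covers everything, so the minimum is 2.

2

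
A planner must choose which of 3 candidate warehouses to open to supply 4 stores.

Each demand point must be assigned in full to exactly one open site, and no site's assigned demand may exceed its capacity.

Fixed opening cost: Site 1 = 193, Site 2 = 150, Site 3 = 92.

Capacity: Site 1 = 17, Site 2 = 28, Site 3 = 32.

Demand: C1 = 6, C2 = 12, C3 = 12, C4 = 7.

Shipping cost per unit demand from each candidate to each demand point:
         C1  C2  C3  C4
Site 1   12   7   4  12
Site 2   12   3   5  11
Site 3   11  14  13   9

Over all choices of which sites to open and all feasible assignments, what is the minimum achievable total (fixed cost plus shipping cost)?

467

Open {Site 2, Site 3}; cheapest assignment that respects the capacities:
  Site 2 (cap 28, load 24): C2, C3 — cost 12×3 + 12×5 = 96
  Site 3 (cap 32, load 13): C1, C4 — cost 6×11 + 7×9 = 129
  Shipping 225, fixed 242 → total 467.
  Any other capacity-feasible assignment to {Site 2, Site 3} ships for at least 225.
Compare {Site 1, Site 2}: its best feasible assignment gives total 576.
Compare {Site 1, Site 3}: its best feasible assignment gives total 630.
Every other set of open sites that can feasibly serve all demand totals ≥ 576 even under its best assignment. Minimum: 467.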